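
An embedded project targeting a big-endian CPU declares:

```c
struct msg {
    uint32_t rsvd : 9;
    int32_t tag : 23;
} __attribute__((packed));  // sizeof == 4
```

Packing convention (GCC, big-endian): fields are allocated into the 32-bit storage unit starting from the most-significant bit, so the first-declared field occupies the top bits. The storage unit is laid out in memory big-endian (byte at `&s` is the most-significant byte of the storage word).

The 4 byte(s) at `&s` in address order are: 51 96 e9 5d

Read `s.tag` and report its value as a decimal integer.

[0]=0x51 [1]=0x96 [2]=0xe9 [3]=0x5d (big-endian) → word 0x5196e95d
rsvd [23+:9] = (word>>23) & 0x1ff = 163
tag [0+:23] = (word>>0) & 0x7fffff = 1501533  ←
tag signed 23b, MSB=0: value = 1501533

1501533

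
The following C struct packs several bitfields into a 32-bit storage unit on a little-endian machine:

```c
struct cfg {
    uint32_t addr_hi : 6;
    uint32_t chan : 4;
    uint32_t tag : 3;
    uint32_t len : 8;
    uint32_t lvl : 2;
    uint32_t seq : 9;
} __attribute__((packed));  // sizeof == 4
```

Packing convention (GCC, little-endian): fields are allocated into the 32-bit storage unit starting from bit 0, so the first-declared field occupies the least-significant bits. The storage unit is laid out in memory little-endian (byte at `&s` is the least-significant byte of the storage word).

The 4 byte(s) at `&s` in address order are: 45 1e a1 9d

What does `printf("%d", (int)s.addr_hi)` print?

[0]=0x45 [1]=0x1e [2]=0xa1 [3]=0x9d (little-endian) → word 0x9da11e45
addr_hi [0+:6] = (word>>0) & 0x3f = 5  ←
chan [6+:4] = (word>>6) & 0xf = 9
tag [10+:3] = (word>>10) & 0x7 = 7
len [13+:8] = (word>>13) & 0xff = 8
lvl [21+:2] = (word>>21) & 0x3 = 1
seq [23+:9] = (word>>23) & 0x1ff = 315

5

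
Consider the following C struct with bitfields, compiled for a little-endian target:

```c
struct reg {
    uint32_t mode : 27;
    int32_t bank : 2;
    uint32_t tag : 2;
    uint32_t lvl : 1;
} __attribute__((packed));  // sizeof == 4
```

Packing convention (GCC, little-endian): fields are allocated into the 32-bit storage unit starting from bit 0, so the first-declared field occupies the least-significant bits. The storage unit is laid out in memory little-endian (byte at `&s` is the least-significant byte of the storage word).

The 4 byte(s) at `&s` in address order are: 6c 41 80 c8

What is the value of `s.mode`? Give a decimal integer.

8405356

[0]=0x6c [1]=0x41 [2]=0x80 [3]=0xc8 (little-endian) → word 0xc880416c
mode:27 @ bit 0 → (0xc880416c>>0)&0x7ffffff = 0x80416c  ←
bank:2 @ bit 27 → (0xc880416c>>27)&0x3 = 0x1
tag:2 @ bit 29 → (0xc880416c>>29)&0x3 = 0x2
lvl:1 @ bit 31 → (0xc880416c>>31)&0x1 = 0x1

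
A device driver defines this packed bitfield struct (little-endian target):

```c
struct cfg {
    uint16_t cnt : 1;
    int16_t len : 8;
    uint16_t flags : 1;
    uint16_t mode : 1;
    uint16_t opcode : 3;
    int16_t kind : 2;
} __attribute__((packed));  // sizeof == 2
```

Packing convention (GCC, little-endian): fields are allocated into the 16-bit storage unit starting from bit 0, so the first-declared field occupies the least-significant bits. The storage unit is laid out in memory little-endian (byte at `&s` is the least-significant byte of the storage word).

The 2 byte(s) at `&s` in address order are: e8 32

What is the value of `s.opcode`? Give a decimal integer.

[0]=0xe8 [1]=0x32 (little-endian) → word 0x32e8
cnt [0+:1] = (word>>0) & 0x1 = 0
len [1+:8] = (word>>1) & 0xff = 116
flags [9+:1] = (word>>9) & 0x1 = 1
mode [10+:1] = (word>>10) & 0x1 = 0
opcode [11+:3] = (word>>11) & 0x7 = 6  ←
kind [14+:2] = (word>>14) & 0x3 = 0

6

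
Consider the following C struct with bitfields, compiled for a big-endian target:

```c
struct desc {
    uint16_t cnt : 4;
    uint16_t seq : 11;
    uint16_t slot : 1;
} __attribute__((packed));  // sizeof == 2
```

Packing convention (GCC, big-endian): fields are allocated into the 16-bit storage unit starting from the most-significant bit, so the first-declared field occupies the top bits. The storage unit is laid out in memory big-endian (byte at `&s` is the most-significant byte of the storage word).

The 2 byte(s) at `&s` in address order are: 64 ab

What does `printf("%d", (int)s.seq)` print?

[0]=0x64 [1]=0xab (big-endian) → word 0x64ab
cnt [12+:4] = (word>>12) & 0xf = 6
seq [1+:11] = (word>>1) & 0x7ff = 597  ←
slot [0+:1] = (word>>0) & 0x1 = 1

597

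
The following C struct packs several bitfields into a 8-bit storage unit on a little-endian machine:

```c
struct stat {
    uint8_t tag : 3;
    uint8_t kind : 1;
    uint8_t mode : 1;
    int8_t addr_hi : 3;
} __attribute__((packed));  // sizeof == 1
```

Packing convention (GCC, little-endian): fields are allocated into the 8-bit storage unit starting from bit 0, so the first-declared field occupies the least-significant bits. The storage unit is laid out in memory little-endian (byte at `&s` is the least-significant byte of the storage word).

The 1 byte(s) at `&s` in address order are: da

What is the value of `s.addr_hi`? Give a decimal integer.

-2

[0]=0xda (little-endian) → word 0xda
tag [0+:3] = (word>>0) & 0x7 = 2
kind [3+:1] = (word>>3) & 0x1 = 1
mode [4+:1] = (word>>4) & 0x1 = 1
addr_hi [5+:3] = (word>>5) & 0x7 = 6  ←
addr_hi signed 3b, MSB=1: 6 - 8 = -2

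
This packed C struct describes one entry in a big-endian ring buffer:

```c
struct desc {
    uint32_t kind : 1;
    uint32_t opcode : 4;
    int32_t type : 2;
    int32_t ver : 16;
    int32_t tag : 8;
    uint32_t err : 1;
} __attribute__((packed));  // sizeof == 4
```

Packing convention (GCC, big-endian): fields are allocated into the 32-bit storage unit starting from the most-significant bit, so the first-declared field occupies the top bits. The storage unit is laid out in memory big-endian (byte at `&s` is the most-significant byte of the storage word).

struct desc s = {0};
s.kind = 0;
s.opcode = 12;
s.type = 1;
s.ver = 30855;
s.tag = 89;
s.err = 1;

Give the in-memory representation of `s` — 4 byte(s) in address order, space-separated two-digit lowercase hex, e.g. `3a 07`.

kind (1b) val=0 bits=0x0 at bit 31: 0x00000000
opcode (4b) val=12 bits=0xc at bit 27: 0x60000000
type (2b) val=1 bits=0x1 at bit 25: 0x62000000
ver (16b) val=30855 bits=0x7887 at bit 9: 0x62f10e00
tag (8b) val=89 bits=0x59 at bit 1: 0x62f10eb2
err (1b) val=1 bits=0x1 at bit 0: 0x62f10eb3
word = 0x62f10eb3 → big-endian bytes:
  [0]=0x62  [1]=0xf1  [2]=0x0e  [3]=0xb3

62 f1 0e b3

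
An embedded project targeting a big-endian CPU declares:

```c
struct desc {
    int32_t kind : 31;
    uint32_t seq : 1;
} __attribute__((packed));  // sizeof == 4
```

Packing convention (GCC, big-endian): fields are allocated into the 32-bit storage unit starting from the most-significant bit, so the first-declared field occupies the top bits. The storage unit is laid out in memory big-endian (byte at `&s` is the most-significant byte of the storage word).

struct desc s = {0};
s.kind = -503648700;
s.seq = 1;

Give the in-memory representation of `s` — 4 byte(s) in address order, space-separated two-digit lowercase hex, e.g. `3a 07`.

c3 f5 dc 89

kind:31 = -503648700 → 0x61faee44 << 1 → word 0xc3f5dc88
seq:1 = 1 → 0x1 << 0 → word 0xc3f5dc89
word = 0xc3f5dc89 → big-endian bytes:
  [0]=0xc3  [1]=0xf5  [2]=0xdc  [3]=0x89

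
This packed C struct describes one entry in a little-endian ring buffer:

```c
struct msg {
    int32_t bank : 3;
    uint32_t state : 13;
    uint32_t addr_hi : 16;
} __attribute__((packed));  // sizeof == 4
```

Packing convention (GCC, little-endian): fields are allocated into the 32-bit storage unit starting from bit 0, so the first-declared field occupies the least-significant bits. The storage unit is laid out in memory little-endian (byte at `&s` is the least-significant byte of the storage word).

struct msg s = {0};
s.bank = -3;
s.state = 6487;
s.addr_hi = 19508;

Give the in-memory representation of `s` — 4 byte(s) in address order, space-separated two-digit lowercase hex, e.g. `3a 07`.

bank:3 = -3 → 0x5 << 0 → word 0x00000005
state:13 = 6487 → 0x1957 << 3 → word 0x0000cabd
addr_hi:16 = 19508 → 0x4c34 << 16 → word 0x4c34cabd
word = 0x4c34cabd → little-endian bytes:
  [0]=0xbd  [1]=0xca  [2]=0x34  [3]=0x4c

bd ca 34 4c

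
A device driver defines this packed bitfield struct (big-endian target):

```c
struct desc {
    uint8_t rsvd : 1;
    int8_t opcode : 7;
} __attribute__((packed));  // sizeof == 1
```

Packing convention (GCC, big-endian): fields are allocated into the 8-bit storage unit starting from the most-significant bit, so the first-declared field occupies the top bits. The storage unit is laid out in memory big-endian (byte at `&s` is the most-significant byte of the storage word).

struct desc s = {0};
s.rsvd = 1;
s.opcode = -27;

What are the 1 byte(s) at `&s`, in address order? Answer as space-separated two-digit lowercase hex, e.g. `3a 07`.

e5

rsvd:1 = 1 → 0x1 << 7 → word 0x80
opcode:7 = -27 → 0x65 << 0 → word 0xe5
word = 0xe5 → big-endian bytes:
  [0]=0xe5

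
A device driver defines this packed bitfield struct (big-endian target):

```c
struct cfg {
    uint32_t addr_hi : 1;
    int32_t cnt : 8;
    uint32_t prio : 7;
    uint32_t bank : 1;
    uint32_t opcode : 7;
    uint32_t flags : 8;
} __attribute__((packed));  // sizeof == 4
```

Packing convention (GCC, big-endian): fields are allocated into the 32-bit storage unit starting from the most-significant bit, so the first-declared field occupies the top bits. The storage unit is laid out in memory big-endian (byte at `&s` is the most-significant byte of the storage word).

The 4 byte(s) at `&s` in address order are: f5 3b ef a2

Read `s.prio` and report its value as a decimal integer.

[0]=0xf5 [1]=0x3b [2]=0xef [3]=0xa2 (big-endian) → word 0xf53befa2
addr_hi [31+:1] = (word>>31) & 0x1 = 1
cnt [23+:8] = (word>>23) & 0xff = 234
prio [16+:7] = (word>>16) & 0x7f = 59  ←
bank [15+:1] = (word>>15) & 0x1 = 1
opcode [8+:7] = (word>>8) & 0x7f = 111
flags [0+:8] = (word>>0) & 0xff = 162

59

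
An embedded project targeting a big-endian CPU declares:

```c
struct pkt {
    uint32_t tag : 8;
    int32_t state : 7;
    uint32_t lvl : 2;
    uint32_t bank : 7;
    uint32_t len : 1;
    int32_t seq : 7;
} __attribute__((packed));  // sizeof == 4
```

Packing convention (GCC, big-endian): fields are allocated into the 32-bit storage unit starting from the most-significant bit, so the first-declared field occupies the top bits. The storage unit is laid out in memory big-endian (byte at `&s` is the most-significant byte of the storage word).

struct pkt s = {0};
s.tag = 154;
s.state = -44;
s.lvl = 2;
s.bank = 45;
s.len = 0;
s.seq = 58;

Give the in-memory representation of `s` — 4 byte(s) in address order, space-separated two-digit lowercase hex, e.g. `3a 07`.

tag (8b) val=154 bits=0x9a at bit 24: 0x9a000000
state (7b) val=-44 bits=0x54 at bit 17: 0x9aa80000
lvl (2b) val=2 bits=0x2 at bit 15: 0x9aa90000
bank (7b) val=45 bits=0x2d at bit 8: 0x9aa92d00
len (1b) val=0 bits=0x0 at bit 7: 0x9aa92d00
seq (7b) val=58 bits=0x3a at bit 0: 0x9aa92d3a
word = 0x9aa92d3a → big-endian bytes:
  [0]=0x9a  [1]=0xa9  [2]=0x2d  [3]=0x3a

9a a9 2d 3a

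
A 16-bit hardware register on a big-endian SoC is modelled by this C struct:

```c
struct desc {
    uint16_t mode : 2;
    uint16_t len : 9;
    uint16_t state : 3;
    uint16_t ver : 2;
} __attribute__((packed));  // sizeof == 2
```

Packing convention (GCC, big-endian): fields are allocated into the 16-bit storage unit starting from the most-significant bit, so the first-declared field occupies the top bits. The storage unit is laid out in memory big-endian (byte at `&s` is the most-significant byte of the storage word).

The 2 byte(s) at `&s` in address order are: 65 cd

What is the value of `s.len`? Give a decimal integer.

302

[0]=0x65 [1]=0xcd (big-endian) → word 0x65cd
mode [14+:2] = (word>>14) & 0x3 = 1
len [5+:9] = (word>>5) & 0x1ff = 302  ←
state [2+:3] = (word>>2) & 0x7 = 3
ver [0+:2] = (word>>0) & 0x3 = 1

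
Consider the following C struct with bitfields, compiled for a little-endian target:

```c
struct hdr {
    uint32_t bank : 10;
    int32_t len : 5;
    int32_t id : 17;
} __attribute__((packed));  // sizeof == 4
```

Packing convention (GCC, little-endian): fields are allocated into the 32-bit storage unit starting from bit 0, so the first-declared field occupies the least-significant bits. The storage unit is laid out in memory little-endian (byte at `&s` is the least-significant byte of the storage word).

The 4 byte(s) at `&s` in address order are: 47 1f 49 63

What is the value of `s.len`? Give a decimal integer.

7

[0]=0x47 [1]=0x1f [2]=0x49 [3]=0x63 (little-endian) → word 0x63491f47
bank [0+:10] = (word>>0) & 0x3ff = 839
len [10+:5] = (word>>10) & 0x1f = 7  ←
id [15+:17] = (word>>15) & 0x1ffff = 50834
len signed 5b, MSB=0: value = 7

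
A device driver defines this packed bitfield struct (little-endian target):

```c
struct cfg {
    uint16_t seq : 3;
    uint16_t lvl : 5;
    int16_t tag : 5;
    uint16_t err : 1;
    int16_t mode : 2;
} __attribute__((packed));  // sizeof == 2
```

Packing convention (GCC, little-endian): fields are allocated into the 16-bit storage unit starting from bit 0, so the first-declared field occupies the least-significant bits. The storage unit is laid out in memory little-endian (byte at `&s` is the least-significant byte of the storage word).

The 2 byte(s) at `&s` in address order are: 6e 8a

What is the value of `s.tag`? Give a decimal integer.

10

[0]=0x6e [1]=0x8a (little-endian) → word 0x8a6e
seq:3 @ bit 0 → (0x8a6e>>0)&0x7 = 0x6
lvl:5 @ bit 3 → (0x8a6e>>3)&0x1f = 0xd
tag:5 @ bit 8 → (0x8a6e>>8)&0x1f = 0xa  ←
err:1 @ bit 13 → (0x8a6e>>13)&0x1 = 0x0
mode:2 @ bit 14 → (0x8a6e>>14)&0x3 = 0x2
tag signed 5b, MSB=0: value = 10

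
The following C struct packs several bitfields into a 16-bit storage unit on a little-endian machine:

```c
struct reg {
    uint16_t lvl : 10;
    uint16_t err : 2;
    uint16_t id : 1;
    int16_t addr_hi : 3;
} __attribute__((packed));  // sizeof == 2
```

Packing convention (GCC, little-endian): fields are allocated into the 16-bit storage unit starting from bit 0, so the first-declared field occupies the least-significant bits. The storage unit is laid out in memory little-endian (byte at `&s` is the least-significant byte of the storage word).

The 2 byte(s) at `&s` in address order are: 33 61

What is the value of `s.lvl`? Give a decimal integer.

307

[0]=0x33 [1]=0x61 (little-endian) → word 0x6133
lvl:10 @ bit 0 → (0x6133>>0)&0x3ff = 0x133  ←
err:2 @ bit 10 → (0x6133>>10)&0x3 = 0x0
id:1 @ bit 12 → (0x6133>>12)&0x1 = 0x0
addr_hi:3 @ bit 13 → (0x6133>>13)&0x7 = 0x3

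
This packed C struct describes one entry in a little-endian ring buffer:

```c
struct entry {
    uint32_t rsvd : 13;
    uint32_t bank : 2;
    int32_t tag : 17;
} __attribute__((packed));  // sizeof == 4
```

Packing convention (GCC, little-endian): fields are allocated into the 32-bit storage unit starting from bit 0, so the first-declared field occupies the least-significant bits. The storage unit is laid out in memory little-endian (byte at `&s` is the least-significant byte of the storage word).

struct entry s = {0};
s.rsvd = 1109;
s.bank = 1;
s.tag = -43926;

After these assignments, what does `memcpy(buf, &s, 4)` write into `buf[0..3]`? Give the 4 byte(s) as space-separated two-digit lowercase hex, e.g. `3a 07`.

55 24 35 aa

rsvd (13b) val=1109 bits=0x455 at bit 0: 0x00000455
bank (2b) val=1 bits=0x1 at bit 13: 0x00002455
tag (17b) val=-43926 bits=0x1546a at bit 15: 0xaa352455
word = 0xaa352455 → little-endian bytes:
  [0]=0x55  [1]=0x24  [2]=0x35  [3]=0xaa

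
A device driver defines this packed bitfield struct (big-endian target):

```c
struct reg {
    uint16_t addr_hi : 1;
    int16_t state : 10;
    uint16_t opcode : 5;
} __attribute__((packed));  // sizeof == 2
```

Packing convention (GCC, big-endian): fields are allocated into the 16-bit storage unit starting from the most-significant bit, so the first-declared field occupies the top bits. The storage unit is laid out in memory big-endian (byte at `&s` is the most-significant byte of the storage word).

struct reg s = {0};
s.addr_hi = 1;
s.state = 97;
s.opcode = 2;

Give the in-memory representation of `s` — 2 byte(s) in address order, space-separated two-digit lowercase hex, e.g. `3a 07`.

8c 22

addr_hi (1b) val=1 bits=0x1 at bit 15: 0x8000
state (10b) val=97 bits=0x61 at bit 5: 0x8c20
opcode (5b) val=2 bits=0x2 at bit 0: 0x8c22
word = 0x8c22 → big-endian bytes:
  [0]=0x8c  [1]=0x22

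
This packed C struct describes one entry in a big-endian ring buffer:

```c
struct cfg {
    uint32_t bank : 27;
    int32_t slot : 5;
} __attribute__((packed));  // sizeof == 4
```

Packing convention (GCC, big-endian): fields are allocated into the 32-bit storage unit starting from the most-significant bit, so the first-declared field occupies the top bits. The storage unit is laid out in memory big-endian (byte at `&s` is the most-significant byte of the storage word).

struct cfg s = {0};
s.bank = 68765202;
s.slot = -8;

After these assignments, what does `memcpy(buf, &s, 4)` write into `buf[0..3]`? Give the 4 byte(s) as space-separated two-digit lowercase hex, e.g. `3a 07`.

83 28 c2 58

[5+:27] bank=68765202 & 0x7ffffff = 0x4194612; word=0x8328c240
[0+:5] slot=-8 & 0x1f = 0x18; word=0x8328c258
word = 0x8328c258 → big-endian bytes:
  [0]=0x83  [1]=0x28  [2]=0xc2  [3]=0x58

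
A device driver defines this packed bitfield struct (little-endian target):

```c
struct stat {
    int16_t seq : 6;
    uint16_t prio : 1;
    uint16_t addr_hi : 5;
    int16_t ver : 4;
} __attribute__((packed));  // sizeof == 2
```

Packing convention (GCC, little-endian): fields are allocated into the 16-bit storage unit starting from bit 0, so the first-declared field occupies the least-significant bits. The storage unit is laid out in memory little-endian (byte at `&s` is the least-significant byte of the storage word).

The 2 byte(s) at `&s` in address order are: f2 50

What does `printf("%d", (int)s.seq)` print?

-14

[0]=0xf2 [1]=0x50 (little-endian) → word 0x50f2
seq:6 @ bit 0 → (0x50f2>>0)&0x3f = 0x32  ←
prio:1 @ bit 6 → (0x50f2>>6)&0x1 = 0x1
addr_hi:5 @ bit 7 → (0x50f2>>7)&0x1f = 0x1
ver:4 @ bit 12 → (0x50f2>>12)&0xf = 0x5
seq signed 6b, MSB=1: 50 - 64 = -14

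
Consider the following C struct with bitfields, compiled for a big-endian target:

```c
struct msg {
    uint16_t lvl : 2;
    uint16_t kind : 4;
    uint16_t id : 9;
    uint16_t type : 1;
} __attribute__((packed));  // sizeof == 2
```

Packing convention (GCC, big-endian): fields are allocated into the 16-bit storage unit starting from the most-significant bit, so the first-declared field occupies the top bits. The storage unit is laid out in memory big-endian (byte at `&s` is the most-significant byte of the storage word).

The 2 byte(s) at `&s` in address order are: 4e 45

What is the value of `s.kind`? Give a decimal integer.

3

[0]=0x4e [1]=0x45 (big-endian) → word 0x4e45
lvl:2 @ bit 14 → (0x4e45>>14)&0x3 = 0x1
kind:4 @ bit 10 → (0x4e45>>10)&0xf = 0x3  ←
id:9 @ bit 1 → (0x4e45>>1)&0x1ff = 0x122
type:1 @ bit 0 → (0x4e45>>0)&0x1 = 0x1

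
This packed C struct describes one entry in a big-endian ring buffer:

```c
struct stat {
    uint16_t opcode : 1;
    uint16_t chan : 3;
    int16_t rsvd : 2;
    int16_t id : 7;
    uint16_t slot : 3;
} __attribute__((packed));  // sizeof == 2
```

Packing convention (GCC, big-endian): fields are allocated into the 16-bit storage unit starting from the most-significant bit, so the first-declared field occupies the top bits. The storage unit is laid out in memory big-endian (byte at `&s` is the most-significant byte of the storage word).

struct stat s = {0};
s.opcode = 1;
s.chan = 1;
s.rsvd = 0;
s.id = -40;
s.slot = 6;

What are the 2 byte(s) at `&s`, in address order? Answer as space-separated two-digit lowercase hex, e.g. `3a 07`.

92 c6

opcode (1b) val=1 bits=0x1 at bit 15: 0x8000
chan (3b) val=1 bits=0x1 at bit 12: 0x9000
rsvd (2b) val=0 bits=0x0 at bit 10: 0x9000
id (7b) val=-40 bits=0x58 at bit 3: 0x92c0
slot (3b) val=6 bits=0x6 at bit 0: 0x92c6
word = 0x92c6 → big-endian bytes:
  [0]=0x92  [1]=0xc6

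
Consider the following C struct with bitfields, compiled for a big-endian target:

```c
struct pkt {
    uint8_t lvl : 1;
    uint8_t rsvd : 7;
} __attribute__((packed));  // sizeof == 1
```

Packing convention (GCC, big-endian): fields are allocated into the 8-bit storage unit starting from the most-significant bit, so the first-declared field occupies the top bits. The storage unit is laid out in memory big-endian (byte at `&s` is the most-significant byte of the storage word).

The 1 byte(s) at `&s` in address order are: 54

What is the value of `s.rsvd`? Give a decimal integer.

84

[0]=0x54 (big-endian) → word 0x54
lvl:1 @ bit 7 → (0x54>>7)&0x1 = 0x0
rsvd:7 @ bit 0 → (0x54>>0)&0x7f = 0x54  ←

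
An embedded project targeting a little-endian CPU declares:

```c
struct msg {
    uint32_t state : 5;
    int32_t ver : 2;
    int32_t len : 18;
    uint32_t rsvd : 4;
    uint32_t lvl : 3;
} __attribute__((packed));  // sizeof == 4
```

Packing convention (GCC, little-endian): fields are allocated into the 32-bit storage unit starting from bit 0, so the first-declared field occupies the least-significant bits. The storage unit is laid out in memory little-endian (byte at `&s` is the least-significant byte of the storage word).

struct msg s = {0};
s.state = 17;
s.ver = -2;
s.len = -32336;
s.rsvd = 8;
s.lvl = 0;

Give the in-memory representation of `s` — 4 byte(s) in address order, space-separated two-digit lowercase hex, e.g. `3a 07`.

state (5b) val=17 bits=0x11 at bit 0: 0x00000011
ver (2b) val=-2 bits=0x2 at bit 5: 0x00000051
len (18b) val=-32336 bits=0x381b0 at bit 7: 0x01c0d851
rsvd (4b) val=8 bits=0x8 at bit 25: 0x11c0d851
lvl (3b) val=0 bits=0x0 at bit 29: 0x11c0d851
word = 0x11c0d851 → little-endian bytes:
  [0]=0x51  [1]=0xd8  [2]=0xc0  [3]=0x11

51 d8 c0 11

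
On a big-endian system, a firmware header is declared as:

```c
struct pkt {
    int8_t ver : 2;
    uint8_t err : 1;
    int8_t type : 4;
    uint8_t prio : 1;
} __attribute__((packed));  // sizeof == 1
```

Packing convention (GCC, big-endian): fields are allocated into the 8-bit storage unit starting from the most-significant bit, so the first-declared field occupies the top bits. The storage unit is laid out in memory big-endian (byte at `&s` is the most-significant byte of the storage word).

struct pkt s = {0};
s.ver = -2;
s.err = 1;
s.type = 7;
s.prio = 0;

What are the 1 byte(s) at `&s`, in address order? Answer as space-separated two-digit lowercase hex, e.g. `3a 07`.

ae

[6+:2] ver=-2 & 0x3 = 0x2; word=0x80
[5+:1] err=1 & 0x1 = 0x1; word=0xa0
[1+:4] type=7 & 0xf = 0x7; word=0xae
[0+:1] prio=0 & 0x1 = 0x0; word=0xae
word = 0xae → big-endian bytes:
  [0]=0xae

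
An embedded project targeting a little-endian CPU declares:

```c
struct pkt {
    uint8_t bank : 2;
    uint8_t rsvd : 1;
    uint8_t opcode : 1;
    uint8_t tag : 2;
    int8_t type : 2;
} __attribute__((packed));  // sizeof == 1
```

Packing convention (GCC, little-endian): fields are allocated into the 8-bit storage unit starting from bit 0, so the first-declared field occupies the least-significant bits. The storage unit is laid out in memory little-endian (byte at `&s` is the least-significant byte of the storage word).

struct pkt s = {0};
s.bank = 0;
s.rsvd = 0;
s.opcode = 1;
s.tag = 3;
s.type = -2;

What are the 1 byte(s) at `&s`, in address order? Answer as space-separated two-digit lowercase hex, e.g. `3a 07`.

bank (2b) val=0 bits=0x0 at bit 0: 0x00
rsvd (1b) val=0 bits=0x0 at bit 2: 0x00
opcode (1b) val=1 bits=0x1 at bit 3: 0x08
tag (2b) val=3 bits=0x3 at bit 4: 0x38
type (2b) val=-2 bits=0x2 at bit 6: 0xb8
word = 0xb8 → little-endian bytes:
  [0]=0xb8

b8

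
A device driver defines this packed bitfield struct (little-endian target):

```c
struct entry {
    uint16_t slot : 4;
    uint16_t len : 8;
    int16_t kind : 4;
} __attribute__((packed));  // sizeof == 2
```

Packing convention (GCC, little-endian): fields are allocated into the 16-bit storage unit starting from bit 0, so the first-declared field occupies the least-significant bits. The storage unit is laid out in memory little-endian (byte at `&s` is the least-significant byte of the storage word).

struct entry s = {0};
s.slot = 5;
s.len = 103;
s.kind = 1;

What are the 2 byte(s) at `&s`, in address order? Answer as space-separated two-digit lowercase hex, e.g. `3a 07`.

75 16

slot:4 = 5 → 0x5 << 0 → word 0x0005
len:8 = 103 → 0x67 << 4 → word 0x0675
kind:4 = 1 → 0x1 << 12 → word 0x1675
word = 0x1675 → little-endian bytes:
  [0]=0x75  [1]=0x16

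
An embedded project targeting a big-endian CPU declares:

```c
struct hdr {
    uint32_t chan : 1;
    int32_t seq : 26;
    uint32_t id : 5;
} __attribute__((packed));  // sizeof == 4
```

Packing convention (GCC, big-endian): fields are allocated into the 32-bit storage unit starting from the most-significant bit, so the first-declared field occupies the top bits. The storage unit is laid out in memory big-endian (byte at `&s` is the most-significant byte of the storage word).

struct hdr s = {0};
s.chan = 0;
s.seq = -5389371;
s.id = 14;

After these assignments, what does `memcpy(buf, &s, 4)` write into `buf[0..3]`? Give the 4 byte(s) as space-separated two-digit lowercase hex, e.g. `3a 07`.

75 b8 78 ae

chan:1 = 0 → 0x0 << 31 → word 0x00000000
seq:26 = -5389371 → 0x3adc3c5 << 5 → word 0x75b878a0
id:5 = 14 → 0xe << 0 → word 0x75b878ae
word = 0x75b878ae → big-endian bytes:
  [0]=0x75  [1]=0xb8  [2]=0x78  [3]=0xae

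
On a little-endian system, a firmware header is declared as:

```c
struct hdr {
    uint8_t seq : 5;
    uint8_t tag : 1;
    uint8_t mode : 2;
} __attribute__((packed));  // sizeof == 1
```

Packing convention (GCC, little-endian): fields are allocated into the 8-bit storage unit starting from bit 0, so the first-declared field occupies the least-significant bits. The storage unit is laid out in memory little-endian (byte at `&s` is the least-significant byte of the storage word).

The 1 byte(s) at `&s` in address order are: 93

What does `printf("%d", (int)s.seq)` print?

19

[0]=0x93 (little-endian) → word 0x93
seq:5 @ bit 0 → (0x93>>0)&0x1f = 0x13  ←
tag:1 @ bit 5 → (0x93>>5)&0x1 = 0x0
mode:2 @ bit 6 → (0x93>>6)&0x3 = 0x2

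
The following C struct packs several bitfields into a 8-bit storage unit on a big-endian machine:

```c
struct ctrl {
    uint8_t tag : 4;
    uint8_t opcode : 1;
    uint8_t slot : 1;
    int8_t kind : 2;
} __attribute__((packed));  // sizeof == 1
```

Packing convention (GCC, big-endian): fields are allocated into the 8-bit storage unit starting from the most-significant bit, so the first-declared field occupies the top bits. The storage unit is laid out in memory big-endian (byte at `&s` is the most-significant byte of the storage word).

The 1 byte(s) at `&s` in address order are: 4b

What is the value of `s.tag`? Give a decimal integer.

[0]=0x4b (big-endian) → word 0x4b
tag [4+:4] = (word>>4) & 0xf = 4  ←
opcode [3+:1] = (word>>3) & 0x1 = 1
slot [2+:1] = (word>>2) & 0x1 = 0
kind [0+:2] = (word>>0) & 0x3 = 3

4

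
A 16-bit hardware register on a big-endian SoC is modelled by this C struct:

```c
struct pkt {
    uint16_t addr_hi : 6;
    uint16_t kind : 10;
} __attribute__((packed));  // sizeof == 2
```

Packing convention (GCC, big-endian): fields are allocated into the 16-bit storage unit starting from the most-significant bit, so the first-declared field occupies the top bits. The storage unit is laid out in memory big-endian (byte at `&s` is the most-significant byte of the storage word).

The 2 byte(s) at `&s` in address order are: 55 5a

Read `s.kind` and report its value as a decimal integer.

346

[0]=0x55 [1]=0x5a (big-endian) → word 0x555a
addr_hi [10+:6] = (word>>10) & 0x3f = 21
kind [0+:10] = (word>>0) & 0x3ff = 346  ←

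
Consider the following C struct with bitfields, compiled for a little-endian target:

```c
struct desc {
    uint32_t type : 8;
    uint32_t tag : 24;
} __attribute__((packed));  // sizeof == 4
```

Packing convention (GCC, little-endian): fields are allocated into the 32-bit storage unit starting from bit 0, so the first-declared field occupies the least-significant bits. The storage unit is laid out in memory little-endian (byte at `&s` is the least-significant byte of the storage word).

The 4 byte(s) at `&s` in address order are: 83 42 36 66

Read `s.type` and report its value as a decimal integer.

131

[0]=0x83 [1]=0x42 [2]=0x36 [3]=0x66 (little-endian) → word 0x66364283
type [0+:8] = (word>>0) & 0xff = 131  ←
tag [8+:24] = (word>>8) & 0xffffff = 6698562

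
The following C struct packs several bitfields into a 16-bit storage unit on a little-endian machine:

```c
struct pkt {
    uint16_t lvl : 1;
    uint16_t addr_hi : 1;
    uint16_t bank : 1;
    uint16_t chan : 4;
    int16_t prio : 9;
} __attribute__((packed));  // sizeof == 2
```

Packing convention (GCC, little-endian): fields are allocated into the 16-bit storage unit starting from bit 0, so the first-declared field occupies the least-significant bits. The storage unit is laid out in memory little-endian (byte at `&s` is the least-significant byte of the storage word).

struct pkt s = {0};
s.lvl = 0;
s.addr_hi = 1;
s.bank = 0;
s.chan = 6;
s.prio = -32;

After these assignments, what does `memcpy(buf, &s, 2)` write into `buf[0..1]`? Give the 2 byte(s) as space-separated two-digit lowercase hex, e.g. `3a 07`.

32 f0

lvl (1b) val=0 bits=0x0 at bit 0: 0x0000
addr_hi (1b) val=1 bits=0x1 at bit 1: 0x0002
bank (1b) val=0 bits=0x0 at bit 2: 0x0002
chan (4b) val=6 bits=0x6 at bit 3: 0x0032
prio (9b) val=-32 bits=0x1e0 at bit 7: 0xf032
word = 0xf032 → little-endian bytes:
  [0]=0x32  [1]=0xf0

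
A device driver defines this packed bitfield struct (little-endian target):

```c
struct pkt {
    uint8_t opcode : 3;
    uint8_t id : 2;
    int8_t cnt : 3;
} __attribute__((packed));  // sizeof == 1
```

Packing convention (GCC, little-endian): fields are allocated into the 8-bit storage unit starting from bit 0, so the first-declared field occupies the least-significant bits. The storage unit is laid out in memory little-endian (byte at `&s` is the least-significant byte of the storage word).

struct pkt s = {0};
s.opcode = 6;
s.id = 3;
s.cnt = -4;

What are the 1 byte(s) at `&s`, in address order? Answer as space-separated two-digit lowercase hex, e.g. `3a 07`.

opcode (3b) val=6 bits=0x6 at bit 0: 0x06
id (2b) val=3 bits=0x3 at bit 3: 0x1e
cnt (3b) val=-4 bits=0x4 at bit 5: 0x9e
word = 0x9e → little-endian bytes:
  [0]=0x9e

9e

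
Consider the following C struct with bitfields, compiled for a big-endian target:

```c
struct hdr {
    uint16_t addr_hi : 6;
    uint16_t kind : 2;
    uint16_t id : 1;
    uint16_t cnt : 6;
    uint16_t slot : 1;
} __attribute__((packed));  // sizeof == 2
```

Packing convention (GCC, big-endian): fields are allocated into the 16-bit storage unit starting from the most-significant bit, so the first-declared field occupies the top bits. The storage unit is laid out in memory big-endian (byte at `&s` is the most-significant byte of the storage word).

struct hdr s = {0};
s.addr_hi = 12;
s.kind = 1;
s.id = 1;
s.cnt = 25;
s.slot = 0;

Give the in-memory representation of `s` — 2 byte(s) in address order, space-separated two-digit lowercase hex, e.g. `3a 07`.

[10+:6] addr_hi=12 & 0x3f = 0xc; word=0x3000
[8+:2] kind=1 & 0x3 = 0x1; word=0x3100
[7+:1] id=1 & 0x1 = 0x1; word=0x3180
[1+:6] cnt=25 & 0x3f = 0x19; word=0x31b2
[0+:1] slot=0 & 0x1 = 0x0; word=0x31b2
word = 0x31b2 → big-endian bytes:
  [0]=0x31  [1]=0xb2

31 b2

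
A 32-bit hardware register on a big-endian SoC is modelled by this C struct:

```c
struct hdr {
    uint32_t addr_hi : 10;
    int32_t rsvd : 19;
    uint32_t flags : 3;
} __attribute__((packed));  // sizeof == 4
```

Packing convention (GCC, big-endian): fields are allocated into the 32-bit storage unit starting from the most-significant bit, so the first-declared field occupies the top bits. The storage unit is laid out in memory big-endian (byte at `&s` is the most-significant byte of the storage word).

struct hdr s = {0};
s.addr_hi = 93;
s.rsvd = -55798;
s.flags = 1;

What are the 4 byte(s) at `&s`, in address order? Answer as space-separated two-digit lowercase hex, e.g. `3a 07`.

[22+:10] addr_hi=93 & 0x3ff = 0x5d; word=0x17400000
[3+:19] rsvd=-55798 & 0x7ffff = 0x7260a; word=0x17793050
[0+:3] flags=1 & 0x7 = 0x1; word=0x17793051
word = 0x17793051 → big-endian bytes:
  [0]=0x17  [1]=0x79  [2]=0x30  [3]=0x51

17 79 30 51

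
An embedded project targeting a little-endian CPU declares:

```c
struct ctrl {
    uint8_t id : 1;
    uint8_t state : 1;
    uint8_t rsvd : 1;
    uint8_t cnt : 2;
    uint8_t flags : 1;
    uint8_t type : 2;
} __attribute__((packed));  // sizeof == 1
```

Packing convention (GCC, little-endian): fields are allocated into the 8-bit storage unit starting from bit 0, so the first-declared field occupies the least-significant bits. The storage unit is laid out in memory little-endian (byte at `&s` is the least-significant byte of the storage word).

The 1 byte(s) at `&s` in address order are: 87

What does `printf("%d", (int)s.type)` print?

2

[0]=0x87 (little-endian) → word 0x87
id:1 @ bit 0 → (0x87>>0)&0x1 = 0x1
state:1 @ bit 1 → (0x87>>1)&0x1 = 0x1
rsvd:1 @ bit 2 → (0x87>>2)&0x1 = 0x1
cnt:2 @ bit 3 → (0x87>>3)&0x3 = 0x0
flags:1 @ bit 5 → (0x87>>5)&0x1 = 0x0
type:2 @ bit 6 → (0x87>>6)&0x3 = 0x2  ←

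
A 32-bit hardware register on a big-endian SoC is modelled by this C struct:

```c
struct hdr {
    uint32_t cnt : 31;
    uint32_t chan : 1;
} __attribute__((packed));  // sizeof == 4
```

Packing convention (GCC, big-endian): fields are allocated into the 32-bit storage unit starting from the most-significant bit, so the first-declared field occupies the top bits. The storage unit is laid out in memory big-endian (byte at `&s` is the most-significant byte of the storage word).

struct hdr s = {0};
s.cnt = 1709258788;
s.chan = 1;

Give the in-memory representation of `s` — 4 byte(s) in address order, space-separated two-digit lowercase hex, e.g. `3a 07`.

cnt (31b) val=1709258788 bits=0x65e13824 at bit 1: 0xcbc27048
chan (1b) val=1 bits=0x1 at bit 0: 0xcbc27049
word = 0xcbc27049 → big-endian bytes:
  [0]=0xcb  [1]=0xc2  [2]=0x70  [3]=0x49

cb c2 70 49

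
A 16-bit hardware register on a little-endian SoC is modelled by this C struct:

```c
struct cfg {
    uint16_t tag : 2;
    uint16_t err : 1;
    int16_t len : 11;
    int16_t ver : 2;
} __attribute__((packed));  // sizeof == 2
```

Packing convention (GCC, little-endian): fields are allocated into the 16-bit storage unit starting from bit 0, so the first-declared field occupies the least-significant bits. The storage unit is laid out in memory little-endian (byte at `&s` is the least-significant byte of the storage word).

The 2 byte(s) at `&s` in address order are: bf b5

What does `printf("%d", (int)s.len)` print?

[0]=0xbf [1]=0xb5 (little-endian) → word 0xb5bf
tag [0+:2] = (word>>0) & 0x3 = 3
err [2+:1] = (word>>2) & 0x1 = 1
len [3+:11] = (word>>3) & 0x7ff = 1719  ←
ver [14+:2] = (word>>14) & 0x3 = 2
len signed 11b, MSB=1: 1719 - 2048 = -329

-329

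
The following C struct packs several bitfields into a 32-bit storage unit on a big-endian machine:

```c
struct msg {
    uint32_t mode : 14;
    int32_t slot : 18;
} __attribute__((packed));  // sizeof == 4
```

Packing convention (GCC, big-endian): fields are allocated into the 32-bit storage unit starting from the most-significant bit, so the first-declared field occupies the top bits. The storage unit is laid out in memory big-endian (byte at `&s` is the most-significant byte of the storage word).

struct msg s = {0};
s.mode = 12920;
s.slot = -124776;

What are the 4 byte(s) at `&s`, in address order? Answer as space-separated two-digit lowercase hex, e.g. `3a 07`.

c9 e2 18 98

[18+:14] mode=12920 & 0x3fff = 0x3278; word=0xc9e00000
[0+:18] slot=-124776 & 0x3ffff = 0x21898; word=0xc9e21898
word = 0xc9e21898 → big-endian bytes:
  [0]=0xc9  [1]=0xe2  [2]=0x18  [3]=0x98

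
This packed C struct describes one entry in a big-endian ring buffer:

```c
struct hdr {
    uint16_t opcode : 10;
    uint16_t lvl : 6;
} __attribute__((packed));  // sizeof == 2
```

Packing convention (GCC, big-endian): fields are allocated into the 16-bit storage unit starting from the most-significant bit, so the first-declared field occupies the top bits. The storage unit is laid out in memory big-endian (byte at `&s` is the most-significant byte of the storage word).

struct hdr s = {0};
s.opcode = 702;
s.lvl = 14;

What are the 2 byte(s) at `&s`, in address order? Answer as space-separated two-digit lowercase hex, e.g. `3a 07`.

opcode (10b) val=702 bits=0x2be at bit 6: 0xaf80
lvl (6b) val=14 bits=0xe at bit 0: 0xaf8e
word = 0xaf8e → big-endian bytes:
  [0]=0xaf  [1]=0x8e

af 8e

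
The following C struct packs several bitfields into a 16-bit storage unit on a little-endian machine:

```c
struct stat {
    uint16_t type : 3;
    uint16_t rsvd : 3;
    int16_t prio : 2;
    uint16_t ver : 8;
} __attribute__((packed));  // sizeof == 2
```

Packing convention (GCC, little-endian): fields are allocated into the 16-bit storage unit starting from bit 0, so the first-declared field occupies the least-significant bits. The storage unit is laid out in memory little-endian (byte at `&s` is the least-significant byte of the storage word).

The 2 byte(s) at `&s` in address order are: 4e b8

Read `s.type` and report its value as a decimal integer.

[0]=0x4e [1]=0xb8 (little-endian) → word 0xb84e
type [0+:3] = (word>>0) & 0x7 = 6  ←
rsvd [3+:3] = (word>>3) & 0x7 = 1
prio [6+:2] = (word>>6) & 0x3 = 1
ver [8+:8] = (word>>8) & 0xff = 184

6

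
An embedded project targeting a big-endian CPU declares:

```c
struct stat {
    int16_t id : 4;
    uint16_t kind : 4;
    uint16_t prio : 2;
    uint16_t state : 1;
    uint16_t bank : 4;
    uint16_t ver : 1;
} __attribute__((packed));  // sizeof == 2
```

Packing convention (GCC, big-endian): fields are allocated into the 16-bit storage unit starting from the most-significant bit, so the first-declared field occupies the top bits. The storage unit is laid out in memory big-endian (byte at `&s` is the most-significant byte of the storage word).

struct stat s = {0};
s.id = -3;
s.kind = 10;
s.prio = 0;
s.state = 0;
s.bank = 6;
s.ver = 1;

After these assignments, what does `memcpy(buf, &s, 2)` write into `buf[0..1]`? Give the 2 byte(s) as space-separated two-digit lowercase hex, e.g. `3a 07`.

id:4 = -3 → 0xd << 12 → word 0xd000
kind:4 = 10 → 0xa << 8 → word 0xda00
prio:2 = 0 → 0x0 << 6 → word 0xda00
state:1 = 0 → 0x0 << 5 → word 0xda00
bank:4 = 6 → 0x6 << 1 → word 0xda0c
ver:1 = 1 → 0x1 << 0 → word 0xda0d
word = 0xda0d → big-endian bytes:
  [0]=0xda  [1]=0x0d

da 0d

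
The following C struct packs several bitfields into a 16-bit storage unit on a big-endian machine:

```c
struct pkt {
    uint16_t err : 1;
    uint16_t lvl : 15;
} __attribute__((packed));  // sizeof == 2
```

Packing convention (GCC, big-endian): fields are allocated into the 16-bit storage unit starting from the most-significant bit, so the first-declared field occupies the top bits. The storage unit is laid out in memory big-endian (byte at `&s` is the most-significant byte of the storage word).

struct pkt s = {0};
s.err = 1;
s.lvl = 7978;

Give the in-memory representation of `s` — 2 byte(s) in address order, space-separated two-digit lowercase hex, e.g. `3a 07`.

9f 2a

err:1 = 1 → 0x1 << 15 → word 0x8000
lvl:15 = 7978 → 0x1f2a << 0 → word 0x9f2a
word = 0x9f2a → big-endian bytes:
  [0]=0x9f  [1]=0x2a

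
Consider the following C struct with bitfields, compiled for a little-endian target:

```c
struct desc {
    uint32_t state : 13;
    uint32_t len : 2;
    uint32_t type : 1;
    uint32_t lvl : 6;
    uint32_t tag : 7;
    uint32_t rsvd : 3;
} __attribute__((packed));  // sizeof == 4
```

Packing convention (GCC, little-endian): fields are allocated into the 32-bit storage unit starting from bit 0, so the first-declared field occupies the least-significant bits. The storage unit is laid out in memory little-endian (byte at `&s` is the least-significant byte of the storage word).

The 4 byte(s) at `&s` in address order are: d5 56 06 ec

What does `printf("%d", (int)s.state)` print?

[0]=0xd5 [1]=0x56 [2]=0x06 [3]=0xec (little-endian) → word 0xec0656d5
state [0+:13] = (word>>0) & 0x1fff = 5845  ←
len [13+:2] = (word>>13) & 0x3 = 2
type [15+:1] = (word>>15) & 0x1 = 0
lvl [16+:6] = (word>>16) & 0x3f = 6
tag [22+:7] = (word>>22) & 0x7f = 48
rsvd [29+:3] = (word>>29) & 0x7 = 7

5845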